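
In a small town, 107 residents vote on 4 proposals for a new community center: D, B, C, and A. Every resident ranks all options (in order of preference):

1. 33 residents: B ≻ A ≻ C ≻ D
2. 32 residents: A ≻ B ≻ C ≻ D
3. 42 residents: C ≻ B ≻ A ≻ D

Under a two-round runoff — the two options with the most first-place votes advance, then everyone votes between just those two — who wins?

Round 1 first-place votes: D 0, B 33, C 42, A 32.
C and B advance.
Runoff: C is preferred to B by 42 voters; B by 65.
B wins the runoff.

B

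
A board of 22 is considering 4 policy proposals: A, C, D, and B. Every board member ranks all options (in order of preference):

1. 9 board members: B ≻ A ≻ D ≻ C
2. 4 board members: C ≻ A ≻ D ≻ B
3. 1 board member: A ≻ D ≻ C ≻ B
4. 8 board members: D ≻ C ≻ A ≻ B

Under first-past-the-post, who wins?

B

First-place votes: A 1, C 4, D 8, B 9.
B has the most first-place votes.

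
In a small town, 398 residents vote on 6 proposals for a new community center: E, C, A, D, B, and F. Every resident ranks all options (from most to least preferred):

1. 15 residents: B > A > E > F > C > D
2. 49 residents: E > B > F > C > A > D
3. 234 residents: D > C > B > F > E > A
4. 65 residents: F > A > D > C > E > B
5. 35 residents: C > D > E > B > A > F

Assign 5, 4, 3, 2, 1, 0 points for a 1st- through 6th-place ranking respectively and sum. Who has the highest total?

D

E: 15·3 + 49·5 + 234·1 + 65·1 + 35·3 = 694
C: 15·1 + 49·2 + 234·4 + 65·2 + 35·5 = 1354
A: 15·4 + 49·1 + 234·0 + 65·4 + 35·1 = 404
D: 15·0 + 49·0 + 234·5 + 65·3 + 35·4 = 1505
B: 15·5 + 49·4 + 234·3 + 65·0 + 35·2 = 1043
F: 15·2 + 49·3 + 234·2 + 65·5 + 35·0 = 970
D has the highest Borda score (1505).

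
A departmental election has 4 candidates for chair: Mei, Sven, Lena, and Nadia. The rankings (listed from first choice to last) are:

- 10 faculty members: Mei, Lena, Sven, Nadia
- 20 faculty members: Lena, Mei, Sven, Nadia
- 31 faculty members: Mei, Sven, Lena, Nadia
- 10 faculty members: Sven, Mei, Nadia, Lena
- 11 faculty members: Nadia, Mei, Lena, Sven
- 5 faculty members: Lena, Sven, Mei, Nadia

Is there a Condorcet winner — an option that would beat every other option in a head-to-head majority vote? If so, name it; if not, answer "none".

Mei vs Sven: 72–15 for Mei.
Mei vs Lena: 62–25 for Mei.
Mei vs Nadia: 76–11 for Mei.
Mei beats every other option head-to-head.

Mei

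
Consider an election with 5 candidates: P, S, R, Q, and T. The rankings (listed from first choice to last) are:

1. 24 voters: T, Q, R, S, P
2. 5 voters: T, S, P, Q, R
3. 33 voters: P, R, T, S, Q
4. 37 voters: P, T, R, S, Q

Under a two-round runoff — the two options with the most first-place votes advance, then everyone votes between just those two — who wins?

P

Round 1 first-place votes: P 70, S 0, R 0, Q 0, T 29.
P and T advance.
Runoff: P is preferred to T by 70 voters; T by 29.
P wins the runoff.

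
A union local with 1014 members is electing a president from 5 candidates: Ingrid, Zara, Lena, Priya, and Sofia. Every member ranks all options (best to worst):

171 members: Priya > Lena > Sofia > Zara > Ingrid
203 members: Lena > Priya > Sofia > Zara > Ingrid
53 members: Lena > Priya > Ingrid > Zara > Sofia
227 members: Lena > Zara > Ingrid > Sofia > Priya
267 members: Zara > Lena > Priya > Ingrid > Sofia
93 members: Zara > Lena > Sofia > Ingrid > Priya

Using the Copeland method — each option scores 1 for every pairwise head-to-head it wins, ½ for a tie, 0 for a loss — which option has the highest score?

Ingrid: beats Sofia; loses to Zara, Lena, and Priya → score 1.
Zara: beats Ingrid, Priya, and Sofia; loses to Lena → score 3.
Lena: beats Ingrid, Zara, Priya, and Sofia → score 4.
Priya: beats Ingrid and Sofia; loses to Zara and Lena → score 2.
Sofia: loses to Ingrid, Zara, Lena, and Priya → score 0.
Lena has the best pairwise record.

Lena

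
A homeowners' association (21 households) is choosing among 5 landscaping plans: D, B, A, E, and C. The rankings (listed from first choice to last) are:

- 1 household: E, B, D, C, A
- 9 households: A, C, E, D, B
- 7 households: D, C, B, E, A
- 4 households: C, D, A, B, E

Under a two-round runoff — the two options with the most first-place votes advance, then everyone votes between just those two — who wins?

D

Round 1 first-place votes: D 7, B 0, A 9, E 1, C 4.
A and D advance.
Runoff: A is preferred to D by 9 voters; D by 12.
D wins the runoff.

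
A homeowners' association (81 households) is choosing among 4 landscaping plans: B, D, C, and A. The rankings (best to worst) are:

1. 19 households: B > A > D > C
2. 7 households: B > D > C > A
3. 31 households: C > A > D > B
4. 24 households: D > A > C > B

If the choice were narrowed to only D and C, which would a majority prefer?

Voters preferring D to C: 50; preferring C to D: 31.
D wins the head-to-head.

D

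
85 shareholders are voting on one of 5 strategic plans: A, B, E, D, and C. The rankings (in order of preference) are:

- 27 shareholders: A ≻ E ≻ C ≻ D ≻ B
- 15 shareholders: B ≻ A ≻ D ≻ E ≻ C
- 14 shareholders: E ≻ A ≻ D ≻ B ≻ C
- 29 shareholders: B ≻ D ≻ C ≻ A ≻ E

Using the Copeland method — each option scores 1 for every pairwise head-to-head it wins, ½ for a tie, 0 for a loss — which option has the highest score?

A: beats E, D, and C; loses to B → score 3.
B: beats A, E, D, and C → score 4.
E: beats C; loses to A, B, and D → score 1.
D: beats E and C; loses to A and B → score 2.
C: loses to A, B, E, and D → score 0.
B has the best pairwise record.

B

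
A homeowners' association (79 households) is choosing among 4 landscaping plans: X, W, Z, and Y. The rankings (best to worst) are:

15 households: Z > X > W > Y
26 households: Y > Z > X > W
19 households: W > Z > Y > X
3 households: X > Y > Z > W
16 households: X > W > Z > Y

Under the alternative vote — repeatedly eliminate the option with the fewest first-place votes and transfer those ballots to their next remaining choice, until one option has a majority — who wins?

Round 1: X 19, W 19, Z 15, Y 26. Eliminate Z.
Round 2: X 34, W 19, Y 26. Eliminate W.
Round 3: X 34, Y 45. Y has a majority.

Y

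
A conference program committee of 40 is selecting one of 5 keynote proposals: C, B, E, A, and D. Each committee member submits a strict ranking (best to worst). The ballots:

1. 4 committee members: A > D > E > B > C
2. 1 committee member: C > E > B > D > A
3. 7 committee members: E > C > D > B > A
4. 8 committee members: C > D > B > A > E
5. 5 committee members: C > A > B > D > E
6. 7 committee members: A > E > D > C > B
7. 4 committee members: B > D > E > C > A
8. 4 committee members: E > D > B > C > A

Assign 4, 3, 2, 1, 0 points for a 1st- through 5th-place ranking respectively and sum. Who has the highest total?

D

C: 4·0 + 1·4 + 7·3 + 8·4 + 5·4 + 7·1 + 4·1 + 4·1 = 92
B: 4·1 + 1·2 + 7·1 + 8·2 + 5·2 + 7·0 + 4·4 + 4·2 = 63
E: 4·2 + 1·3 + 7·4 + 8·0 + 5·0 + 7·3 + 4·2 + 4·4 = 84
A: 4·4 + 1·0 + 7·0 + 8·1 + 5·3 + 7·4 + 4·0 + 4·0 = 67
D: 4·3 + 1·1 + 7·2 + 8·3 + 5·1 + 7·2 + 4·3 + 4·3 = 94
D has the highest Borda score (94).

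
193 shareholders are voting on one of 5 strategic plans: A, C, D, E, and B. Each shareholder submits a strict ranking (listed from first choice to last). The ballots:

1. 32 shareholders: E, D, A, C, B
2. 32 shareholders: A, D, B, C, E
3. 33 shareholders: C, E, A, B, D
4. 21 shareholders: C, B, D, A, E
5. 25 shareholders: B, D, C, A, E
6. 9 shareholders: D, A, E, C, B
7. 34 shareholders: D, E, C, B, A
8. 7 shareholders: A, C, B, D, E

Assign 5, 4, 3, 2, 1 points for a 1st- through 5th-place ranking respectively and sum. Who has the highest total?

A: 32·3 + 32·5 + 33·3 + 21·2 + 25·2 + 9·4 + 34·1 + 7·5 = 552
C: 32·2 + 32·2 + 33·5 + 21·5 + 25·3 + 9·2 + 34·3 + 7·4 = 621
D: 32·4 + 32·4 + 33·1 + 21·3 + 25·4 + 9·5 + 34·5 + 7·2 = 681
E: 32·5 + 32·1 + 33·4 + 21·1 + 25·1 + 9·3 + 34·4 + 7·1 = 540
B: 32·1 + 32·3 + 33·2 + 21·4 + 25·5 + 9·1 + 34·2 + 7·3 = 501
D has the highest Borda score (681).

D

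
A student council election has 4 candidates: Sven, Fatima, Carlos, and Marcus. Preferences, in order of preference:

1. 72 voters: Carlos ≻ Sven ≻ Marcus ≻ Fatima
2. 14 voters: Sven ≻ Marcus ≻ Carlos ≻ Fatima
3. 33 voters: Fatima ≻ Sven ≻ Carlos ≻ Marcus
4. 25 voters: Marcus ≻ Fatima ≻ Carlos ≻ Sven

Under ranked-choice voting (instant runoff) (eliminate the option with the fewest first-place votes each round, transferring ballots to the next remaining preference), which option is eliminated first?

Sven

Round 1: Sven 14, Fatima 33, Carlos 72, Marcus 25. Eliminate Sven.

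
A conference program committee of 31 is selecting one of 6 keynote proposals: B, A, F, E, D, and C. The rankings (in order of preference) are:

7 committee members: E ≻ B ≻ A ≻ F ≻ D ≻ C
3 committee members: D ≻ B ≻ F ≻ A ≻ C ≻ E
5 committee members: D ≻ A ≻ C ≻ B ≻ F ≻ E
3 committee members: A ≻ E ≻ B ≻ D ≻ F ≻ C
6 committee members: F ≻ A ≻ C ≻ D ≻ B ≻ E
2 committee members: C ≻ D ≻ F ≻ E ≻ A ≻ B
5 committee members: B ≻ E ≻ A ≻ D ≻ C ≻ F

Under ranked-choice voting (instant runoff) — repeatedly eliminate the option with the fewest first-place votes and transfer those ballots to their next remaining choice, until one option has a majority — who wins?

Round 1: B 5, A 3, F 6, E 7, D 8, C 2. Eliminate C.
Round 2: B 5, A 3, F 6, E 7, D 10. Eliminate A.
Round 3: B 5, F 6, E 10, D 10. Eliminate B.
Round 4: F 6, E 15, D 10. Eliminate F.
Round 5: E 15, D 16. D has a majority.

D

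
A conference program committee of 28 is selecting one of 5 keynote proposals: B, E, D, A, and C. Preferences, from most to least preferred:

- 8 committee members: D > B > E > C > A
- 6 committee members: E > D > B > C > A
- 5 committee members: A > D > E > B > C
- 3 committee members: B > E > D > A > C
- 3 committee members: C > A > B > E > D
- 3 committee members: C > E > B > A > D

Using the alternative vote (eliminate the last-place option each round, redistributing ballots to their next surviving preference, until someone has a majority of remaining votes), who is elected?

Round 1: B 3, E 6, D 8, A 5, C 6. Eliminate B.
Round 2: E 9, D 8, A 5, C 6. Eliminate A.
Round 3: E 9, D 13, C 6. Eliminate C.
Round 4: E 15, D 13. E has a majority.

E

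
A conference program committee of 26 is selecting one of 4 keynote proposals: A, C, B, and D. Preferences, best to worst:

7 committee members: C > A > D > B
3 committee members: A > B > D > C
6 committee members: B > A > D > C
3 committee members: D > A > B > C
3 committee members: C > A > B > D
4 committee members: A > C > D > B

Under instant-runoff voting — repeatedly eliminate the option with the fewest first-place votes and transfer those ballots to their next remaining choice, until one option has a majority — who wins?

Round 1: A 7, C 10, B 6, D 3. Eliminate D.
Round 2: A 10, C 10, B 6. Eliminate B.
Round 3: A 16, C 10. A has a majority.

A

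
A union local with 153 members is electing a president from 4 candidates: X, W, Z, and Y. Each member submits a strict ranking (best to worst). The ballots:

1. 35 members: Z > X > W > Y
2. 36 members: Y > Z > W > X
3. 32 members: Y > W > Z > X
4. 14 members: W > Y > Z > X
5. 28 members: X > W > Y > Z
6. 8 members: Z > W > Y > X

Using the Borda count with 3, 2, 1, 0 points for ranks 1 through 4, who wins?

Y

X: 35·2 + 36·0 + 32·0 + 14·0 + 28·3 + 8·0 = 154
W: 35·1 + 36·1 + 32·2 + 14·3 + 28·2 + 8·2 = 249
Z: 35·3 + 36·2 + 32·1 + 14·1 + 28·0 + 8·3 = 247
Y: 35·0 + 36·3 + 32·3 + 14·2 + 28·1 + 8·1 = 268
Y has the highest Borda score (268).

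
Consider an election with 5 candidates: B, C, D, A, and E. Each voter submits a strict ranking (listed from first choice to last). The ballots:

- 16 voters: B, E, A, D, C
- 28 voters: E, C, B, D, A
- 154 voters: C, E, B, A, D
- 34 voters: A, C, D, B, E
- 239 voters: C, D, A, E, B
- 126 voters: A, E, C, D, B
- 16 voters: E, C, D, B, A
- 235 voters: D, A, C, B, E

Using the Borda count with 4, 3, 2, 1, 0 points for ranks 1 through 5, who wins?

C

B: 16·4 + 28·2 + 154·2 + 34·1 + 239·0 + 126·0 + 16·1 + 235·1 = 713
C: 16·0 + 28·3 + 154·4 + 34·3 + 239·4 + 126·2 + 16·3 + 235·2 = 2528
D: 16·1 + 28·1 + 154·0 + 34·2 + 239·3 + 126·1 + 16·2 + 235·4 = 1927
A: 16·2 + 28·0 + 154·1 + 34·4 + 239·2 + 126·4 + 16·0 + 235·3 = 2009
E: 16·3 + 28·4 + 154·3 + 34·0 + 239·1 + 126·3 + 16·4 + 235·0 = 1303
C has the highest Borda score (2528).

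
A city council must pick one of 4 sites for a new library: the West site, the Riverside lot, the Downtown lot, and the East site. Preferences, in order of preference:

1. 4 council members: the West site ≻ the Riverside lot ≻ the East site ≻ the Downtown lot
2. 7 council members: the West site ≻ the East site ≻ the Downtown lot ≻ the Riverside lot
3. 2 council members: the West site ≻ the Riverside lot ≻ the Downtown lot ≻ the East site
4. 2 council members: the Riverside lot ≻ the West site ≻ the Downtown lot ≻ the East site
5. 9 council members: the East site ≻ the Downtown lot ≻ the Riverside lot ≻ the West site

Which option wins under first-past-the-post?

the West site

First-place votes: the West site 13, the Riverside lot 2, the Downtown lot 0, the East site 9.
the West site has the most first-place votes.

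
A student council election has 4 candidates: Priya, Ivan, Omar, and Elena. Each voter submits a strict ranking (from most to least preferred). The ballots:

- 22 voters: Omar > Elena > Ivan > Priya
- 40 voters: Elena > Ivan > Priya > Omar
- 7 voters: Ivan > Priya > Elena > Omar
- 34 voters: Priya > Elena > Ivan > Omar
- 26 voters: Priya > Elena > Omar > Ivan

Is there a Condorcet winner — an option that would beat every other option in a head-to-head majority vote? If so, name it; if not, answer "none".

none

Checking pairwise contests:
Ivan beats Priya 69–60.
Elena beats Ivan 122–7.
Priya beats Omar 107–22.
Priya beats Elena 67–62.
Every option loses at least one head-to-head, so there is no Condorcet winner.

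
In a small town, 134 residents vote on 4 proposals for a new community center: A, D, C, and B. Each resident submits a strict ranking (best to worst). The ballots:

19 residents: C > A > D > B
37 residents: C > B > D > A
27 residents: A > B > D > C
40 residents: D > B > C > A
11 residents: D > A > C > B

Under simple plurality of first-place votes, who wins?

First-place votes: A 27, D 51, C 56, B 0.
C has the most first-place votes.

C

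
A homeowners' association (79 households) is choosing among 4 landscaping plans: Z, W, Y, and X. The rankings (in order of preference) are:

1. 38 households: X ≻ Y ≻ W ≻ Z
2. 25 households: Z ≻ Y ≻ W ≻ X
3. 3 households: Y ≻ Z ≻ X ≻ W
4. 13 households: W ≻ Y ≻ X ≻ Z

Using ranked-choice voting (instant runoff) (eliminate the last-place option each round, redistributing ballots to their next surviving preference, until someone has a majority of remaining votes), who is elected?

Round 1: Z 25, W 13, Y 3, X 38. Eliminate Y.
Round 2: Z 28, W 13, X 38. Eliminate W.
Round 3: Z 28, X 51. X has a majority.

X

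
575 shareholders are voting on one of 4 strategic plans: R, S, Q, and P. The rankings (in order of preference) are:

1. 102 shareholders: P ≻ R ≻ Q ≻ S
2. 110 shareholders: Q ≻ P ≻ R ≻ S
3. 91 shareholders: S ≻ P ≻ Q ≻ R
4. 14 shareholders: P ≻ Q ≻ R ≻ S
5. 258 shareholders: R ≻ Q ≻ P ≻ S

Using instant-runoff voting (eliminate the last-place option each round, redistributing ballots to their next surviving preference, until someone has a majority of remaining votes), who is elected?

P

Round 1: R 258, S 91, Q 110, P 116. Eliminate S.
Round 2: R 258, Q 110, P 207. Eliminate Q.
Round 3: R 258, P 317. P has a majority.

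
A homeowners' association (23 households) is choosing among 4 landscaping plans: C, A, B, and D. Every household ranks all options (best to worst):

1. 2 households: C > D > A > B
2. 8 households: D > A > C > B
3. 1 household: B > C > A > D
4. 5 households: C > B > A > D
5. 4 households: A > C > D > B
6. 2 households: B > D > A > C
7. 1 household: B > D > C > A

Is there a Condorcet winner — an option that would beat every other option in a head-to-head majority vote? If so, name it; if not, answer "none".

none

Checking pairwise contests:
A beats C 14–9.
D beats A 13–10.
C beats B 19–4.
C beats D 12–11.
Every option loses at least one head-to-head, so there is no Condorcet winner.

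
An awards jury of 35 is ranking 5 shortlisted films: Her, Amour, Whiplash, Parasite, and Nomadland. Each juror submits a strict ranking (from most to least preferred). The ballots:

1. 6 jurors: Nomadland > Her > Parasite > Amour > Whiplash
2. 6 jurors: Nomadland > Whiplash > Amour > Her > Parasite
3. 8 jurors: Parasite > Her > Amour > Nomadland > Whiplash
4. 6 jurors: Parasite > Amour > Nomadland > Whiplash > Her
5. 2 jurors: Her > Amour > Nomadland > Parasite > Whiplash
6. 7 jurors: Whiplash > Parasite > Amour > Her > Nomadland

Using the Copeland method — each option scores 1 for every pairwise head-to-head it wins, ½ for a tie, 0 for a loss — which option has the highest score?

Her: loses to Amour, Whiplash, Parasite, and Nomadland → score 0.
Amour: beats Her, Whiplash, and Nomadland; loses to Parasite → score 3.
Whiplash: beats Her; loses to Amour, Parasite, and Nomadland → score 1.
Parasite: beats Her, Amour, Whiplash, and Nomadland → score 4.
Nomadland: beats Her and Whiplash; loses to Amour and Parasite → score 2.
Parasite has the best pairwise record.

Parasite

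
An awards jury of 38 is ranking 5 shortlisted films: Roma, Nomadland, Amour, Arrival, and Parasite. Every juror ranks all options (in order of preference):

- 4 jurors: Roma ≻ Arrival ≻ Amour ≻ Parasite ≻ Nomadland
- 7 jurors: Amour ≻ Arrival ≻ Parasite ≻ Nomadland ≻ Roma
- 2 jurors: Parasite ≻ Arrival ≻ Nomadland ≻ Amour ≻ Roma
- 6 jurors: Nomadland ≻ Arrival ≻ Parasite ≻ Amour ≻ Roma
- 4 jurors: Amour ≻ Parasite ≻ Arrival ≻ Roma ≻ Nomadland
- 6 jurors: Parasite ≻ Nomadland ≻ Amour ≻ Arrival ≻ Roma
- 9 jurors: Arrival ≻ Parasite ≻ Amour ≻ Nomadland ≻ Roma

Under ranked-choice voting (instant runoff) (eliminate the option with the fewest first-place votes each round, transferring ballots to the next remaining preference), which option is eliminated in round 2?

Round 1: Roma 4, Nomadland 6, Amour 11, Arrival 9, Parasite 8. Eliminate Roma.
Round 2: Nomadland 6, Amour 11, Arrival 13, Parasite 8. Eliminate Nomadland.

Nomadland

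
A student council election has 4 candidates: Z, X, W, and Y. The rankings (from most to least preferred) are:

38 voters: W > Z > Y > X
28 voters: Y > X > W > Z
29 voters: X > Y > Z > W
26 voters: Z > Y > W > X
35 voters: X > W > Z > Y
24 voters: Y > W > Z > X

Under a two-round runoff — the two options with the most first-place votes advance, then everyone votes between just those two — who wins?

Round 1 first-place votes: Z 26, X 64, W 38, Y 52.
X and Y advance.
Runoff: X is preferred to Y by 64 voters; Y by 116.
Y wins the runoff.

Y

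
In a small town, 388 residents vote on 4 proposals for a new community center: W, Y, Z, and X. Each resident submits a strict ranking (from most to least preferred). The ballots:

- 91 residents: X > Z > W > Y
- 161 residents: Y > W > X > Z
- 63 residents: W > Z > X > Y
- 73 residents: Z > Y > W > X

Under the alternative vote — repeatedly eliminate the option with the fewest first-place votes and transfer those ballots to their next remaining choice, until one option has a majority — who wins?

Round 1: W 63, Y 161, Z 73, X 91. Eliminate W.
Round 2: Y 161, Z 136, X 91. Eliminate X.
Round 3: Y 161, Z 227. Z has a majority.

Z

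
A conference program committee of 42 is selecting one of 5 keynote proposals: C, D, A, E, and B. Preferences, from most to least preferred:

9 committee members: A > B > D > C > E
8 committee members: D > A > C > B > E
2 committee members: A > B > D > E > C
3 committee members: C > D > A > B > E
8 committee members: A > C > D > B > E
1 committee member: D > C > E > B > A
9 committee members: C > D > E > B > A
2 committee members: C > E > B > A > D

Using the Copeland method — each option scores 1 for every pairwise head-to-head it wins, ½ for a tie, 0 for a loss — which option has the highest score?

C: beats D, E, and B; loses to A → score 3.
D: beats E and B; ties A; loses to C → score 2.5.
A: beats C, E, and B; ties D → score 3.5.
E: loses to C, D, A, and B → score 0.
B: beats E; loses to C, D, and A → score 1.
A has the best pairwise record.

A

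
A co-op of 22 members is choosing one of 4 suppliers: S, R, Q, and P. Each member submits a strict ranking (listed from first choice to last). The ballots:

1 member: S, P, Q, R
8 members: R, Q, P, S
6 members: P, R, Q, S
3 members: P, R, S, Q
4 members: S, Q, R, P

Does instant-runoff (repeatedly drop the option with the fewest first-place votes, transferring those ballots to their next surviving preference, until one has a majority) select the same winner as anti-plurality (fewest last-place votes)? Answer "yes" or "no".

Instant-runoff — R1 S 5, R 8, Q 0, P 9 (Q out); R2 S 5, R 8, P 9 (S out); R3 R 12, P 10 (R winner). Winner: R.
Anti-plurality — last-place votes: S 14, R 1, Q 3, P 4. Winner: R.
The two methods agree.

yes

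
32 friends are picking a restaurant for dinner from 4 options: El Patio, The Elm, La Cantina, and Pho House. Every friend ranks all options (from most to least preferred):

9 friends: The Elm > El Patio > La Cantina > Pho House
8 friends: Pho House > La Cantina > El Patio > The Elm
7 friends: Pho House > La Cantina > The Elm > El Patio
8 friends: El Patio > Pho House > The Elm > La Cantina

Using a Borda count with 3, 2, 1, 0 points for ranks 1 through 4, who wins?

El Patio: 9·2 + 8·1 + 7·0 + 8·3 = 50
The Elm: 9·3 + 8·0 + 7·1 + 8·1 = 42
La Cantina: 9·1 + 8·2 + 7·2 + 8·0 = 39
Pho House: 9·0 + 8·3 + 7·3 + 8·2 = 61
Pho House has the highest Borda score (61).

Pho House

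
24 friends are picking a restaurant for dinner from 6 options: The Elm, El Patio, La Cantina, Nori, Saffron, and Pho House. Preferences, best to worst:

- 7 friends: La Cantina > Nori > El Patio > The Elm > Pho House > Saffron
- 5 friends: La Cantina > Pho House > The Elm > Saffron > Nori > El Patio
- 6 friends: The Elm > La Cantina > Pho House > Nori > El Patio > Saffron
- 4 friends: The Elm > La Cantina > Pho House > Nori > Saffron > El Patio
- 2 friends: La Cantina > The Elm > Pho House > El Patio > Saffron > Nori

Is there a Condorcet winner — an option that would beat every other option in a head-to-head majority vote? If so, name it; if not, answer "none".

La Cantina vs The Elm: 14–10 for La Cantina.
La Cantina vs El Patio: 24–0 for La Cantina.
La Cantina vs Nori: 24–0 for La Cantina.
La Cantina vs Saffron: 24–0 for La Cantina.
La Cantina vs Pho House: 24–0 for La Cantina.
La Cantina beats every other option head-to-head.

La Cantina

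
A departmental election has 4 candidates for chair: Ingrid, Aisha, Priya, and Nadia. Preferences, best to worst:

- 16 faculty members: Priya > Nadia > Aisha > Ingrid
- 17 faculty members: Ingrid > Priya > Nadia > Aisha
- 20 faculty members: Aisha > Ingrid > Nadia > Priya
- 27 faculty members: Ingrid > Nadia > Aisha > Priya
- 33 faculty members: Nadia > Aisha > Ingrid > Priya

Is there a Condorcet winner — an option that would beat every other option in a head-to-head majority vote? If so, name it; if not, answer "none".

none

Checking pairwise contests:
Aisha beats Ingrid 69–44.
Nadia beats Aisha 93–20.
Ingrid beats Priya 97–16.
Ingrid beats Nadia 64–49.
Every option loses at least one head-to-head, so there is no Condorcet winner.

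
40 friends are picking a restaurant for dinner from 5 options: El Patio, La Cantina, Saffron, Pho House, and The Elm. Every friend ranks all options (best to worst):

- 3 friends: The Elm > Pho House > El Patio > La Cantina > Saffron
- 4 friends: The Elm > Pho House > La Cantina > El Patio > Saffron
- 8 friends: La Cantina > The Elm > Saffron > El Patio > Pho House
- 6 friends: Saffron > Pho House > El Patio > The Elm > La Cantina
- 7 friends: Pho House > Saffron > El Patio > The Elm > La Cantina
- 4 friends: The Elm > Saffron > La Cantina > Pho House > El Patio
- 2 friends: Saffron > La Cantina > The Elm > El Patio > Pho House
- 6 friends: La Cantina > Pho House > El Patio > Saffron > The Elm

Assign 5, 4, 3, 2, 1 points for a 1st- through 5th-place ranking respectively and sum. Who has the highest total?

El Patio: 3·3 + 4·2 + 8·2 + 6·3 + 7·3 + 4·1 + 2·2 + 6·3 = 98
La Cantina: 3·2 + 4·3 + 8·5 + 6·1 + 7·1 + 4·3 + 2·4 + 6·5 = 121
Saffron: 3·1 + 4·1 + 8·3 + 6·5 + 7·4 + 4·4 + 2·5 + 6·2 = 127
Pho House: 3·4 + 4·4 + 8·1 + 6·4 + 7·5 + 4·2 + 2·1 + 6·4 = 129
The Elm: 3·5 + 4·5 + 8·4 + 6·2 + 7·2 + 4·5 + 2·3 + 6·1 = 125
Pho House has the highest Borda score (129).

Pho House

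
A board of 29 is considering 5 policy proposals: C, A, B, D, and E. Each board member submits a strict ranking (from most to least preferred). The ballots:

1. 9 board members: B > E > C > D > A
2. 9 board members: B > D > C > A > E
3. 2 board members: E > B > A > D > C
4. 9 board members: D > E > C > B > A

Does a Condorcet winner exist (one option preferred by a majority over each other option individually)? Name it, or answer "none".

B

B vs C: 20–9 for B.
B vs A: 29–0 for B.
B vs D: 20–9 for B.
B vs E: 18–11 for B.
B beats every other option head-to-head.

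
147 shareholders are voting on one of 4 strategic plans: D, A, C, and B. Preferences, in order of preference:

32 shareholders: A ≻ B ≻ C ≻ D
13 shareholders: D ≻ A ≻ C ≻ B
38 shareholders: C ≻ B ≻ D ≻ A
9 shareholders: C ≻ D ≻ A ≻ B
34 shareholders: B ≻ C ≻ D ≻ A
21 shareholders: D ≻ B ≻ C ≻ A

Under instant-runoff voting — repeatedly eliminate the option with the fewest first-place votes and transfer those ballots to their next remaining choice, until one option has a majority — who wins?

Round 1: D 34, A 32, C 47, B 34. Eliminate A.
Round 2: D 34, C 47, B 66. Eliminate D.
Round 3: C 60, B 87. B has a majority.

B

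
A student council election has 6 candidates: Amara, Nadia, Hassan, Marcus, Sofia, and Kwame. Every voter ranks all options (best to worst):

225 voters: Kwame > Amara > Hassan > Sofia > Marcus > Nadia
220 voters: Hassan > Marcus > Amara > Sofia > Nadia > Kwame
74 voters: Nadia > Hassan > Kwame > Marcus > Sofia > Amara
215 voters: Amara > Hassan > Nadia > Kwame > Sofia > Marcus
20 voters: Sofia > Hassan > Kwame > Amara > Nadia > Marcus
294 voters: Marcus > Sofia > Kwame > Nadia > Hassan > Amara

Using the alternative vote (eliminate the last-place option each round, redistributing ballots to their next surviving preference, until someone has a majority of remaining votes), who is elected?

Hassan

Round 1: Amara 215, Nadia 74, Hassan 220, Marcus 294, Sofia 20, Kwame 225. Eliminate Sofia.
Round 2: Amara 215, Nadia 74, Hassan 240, Marcus 294, Kwame 225. Eliminate Nadia.
Round 3: Amara 215, Hassan 314, Marcus 294, Kwame 225. Eliminate Amara.
Round 4: Hassan 529, Marcus 294, Kwame 225. Hassan has a majority.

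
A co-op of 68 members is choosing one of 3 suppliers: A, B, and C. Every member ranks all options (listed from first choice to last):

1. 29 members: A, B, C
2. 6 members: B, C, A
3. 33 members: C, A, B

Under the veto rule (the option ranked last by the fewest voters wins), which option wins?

Last-place votes: A 6, B 33, C 29.
A is ranked last by the fewest voters, so A wins.

A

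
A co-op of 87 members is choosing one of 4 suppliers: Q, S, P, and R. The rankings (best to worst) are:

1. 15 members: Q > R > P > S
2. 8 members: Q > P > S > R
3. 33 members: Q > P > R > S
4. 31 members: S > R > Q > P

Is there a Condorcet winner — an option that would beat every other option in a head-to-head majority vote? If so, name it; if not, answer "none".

Q vs S: 56–31 for Q.
Q vs P: 87–0 for Q.
Q vs R: 56–31 for Q.
Q beats every other option head-to-head.

Q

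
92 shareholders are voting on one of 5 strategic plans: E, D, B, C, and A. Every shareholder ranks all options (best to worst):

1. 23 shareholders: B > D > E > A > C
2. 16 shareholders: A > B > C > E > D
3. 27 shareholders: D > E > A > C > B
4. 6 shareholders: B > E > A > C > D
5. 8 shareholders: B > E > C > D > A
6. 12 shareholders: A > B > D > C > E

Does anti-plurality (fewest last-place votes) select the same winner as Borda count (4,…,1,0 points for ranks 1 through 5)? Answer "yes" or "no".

no

Anti-plurality — last-place votes: E 12, D 22, B 27, C 23, A 8. Winner: A.
Borda — scores: E 185, D 209, B 232, C 93, A 201. Winner: B.
The two methods disagree.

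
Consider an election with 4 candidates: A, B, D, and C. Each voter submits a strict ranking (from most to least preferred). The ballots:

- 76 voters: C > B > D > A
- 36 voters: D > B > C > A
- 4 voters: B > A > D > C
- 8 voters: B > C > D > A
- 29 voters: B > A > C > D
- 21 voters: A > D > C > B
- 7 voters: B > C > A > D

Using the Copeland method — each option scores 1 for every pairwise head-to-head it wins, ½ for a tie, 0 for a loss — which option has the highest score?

C

A: loses to B, D, and C → score 0.
B: beats A and D; loses to C → score 2.
D: beats A; loses to B and C → score 1.
C: beats A, B, and D → score 3.
C has the best pairwise record.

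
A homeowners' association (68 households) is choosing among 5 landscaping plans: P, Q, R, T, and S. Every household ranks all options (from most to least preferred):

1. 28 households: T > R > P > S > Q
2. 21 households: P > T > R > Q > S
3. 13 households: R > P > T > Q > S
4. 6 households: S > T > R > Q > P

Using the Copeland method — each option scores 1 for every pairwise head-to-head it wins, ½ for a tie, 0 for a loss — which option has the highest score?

P: beats Q and S; ties T; loses to R → score 2.5.
Q: ties S; loses to P, R, and T → score 0.5.
R: beats P, Q, and S; loses to T → score 3.
T: beats Q, R, and S; ties P → score 3.5.
S: ties Q; loses to P, R, and T → score 0.5.
T has the best pairwise record.

T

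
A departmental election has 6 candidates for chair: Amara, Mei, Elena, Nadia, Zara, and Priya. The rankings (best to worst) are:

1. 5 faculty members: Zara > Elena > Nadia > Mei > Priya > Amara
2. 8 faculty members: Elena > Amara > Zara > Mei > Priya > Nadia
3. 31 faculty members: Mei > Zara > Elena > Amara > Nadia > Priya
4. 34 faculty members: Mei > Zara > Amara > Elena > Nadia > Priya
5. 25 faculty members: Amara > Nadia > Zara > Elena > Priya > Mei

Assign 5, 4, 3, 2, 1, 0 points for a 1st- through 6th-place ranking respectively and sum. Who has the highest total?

Amara: 5·0 + 8·4 + 31·2 + 34·3 + 25·5 = 321
Mei: 5·2 + 8·2 + 31·5 + 34·5 + 25·0 = 351
Elena: 5·4 + 8·5 + 31·3 + 34·2 + 25·2 = 271
Nadia: 5·3 + 8·0 + 31·1 + 34·1 + 25·4 = 180
Zara: 5·5 + 8·3 + 31·4 + 34·4 + 25·3 = 384
Priya: 5·1 + 8·1 + 31·0 + 34·0 + 25·1 = 38
Zara has the highest Borda score (384).

Zara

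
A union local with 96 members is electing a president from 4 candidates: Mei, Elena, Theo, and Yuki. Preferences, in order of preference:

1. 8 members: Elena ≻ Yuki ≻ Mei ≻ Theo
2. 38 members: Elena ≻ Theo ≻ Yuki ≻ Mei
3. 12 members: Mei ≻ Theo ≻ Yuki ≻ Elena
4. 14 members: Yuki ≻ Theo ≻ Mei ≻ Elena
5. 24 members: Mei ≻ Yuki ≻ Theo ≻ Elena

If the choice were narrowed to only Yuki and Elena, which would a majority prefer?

Voters preferring Yuki to Elena: 50; preferring Elena to Yuki: 46.
Yuki wins the head-to-head.

Yuki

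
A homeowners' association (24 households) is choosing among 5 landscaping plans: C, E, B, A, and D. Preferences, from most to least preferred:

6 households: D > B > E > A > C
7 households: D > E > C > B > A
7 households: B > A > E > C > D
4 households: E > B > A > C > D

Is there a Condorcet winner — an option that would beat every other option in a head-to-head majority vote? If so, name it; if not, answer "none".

D

D vs C: 13–11 for D.
D vs E: 13–11 for D.
D vs B: 13–11 for D.
D vs A: 13–11 for D.
D beats every other option head-to-head.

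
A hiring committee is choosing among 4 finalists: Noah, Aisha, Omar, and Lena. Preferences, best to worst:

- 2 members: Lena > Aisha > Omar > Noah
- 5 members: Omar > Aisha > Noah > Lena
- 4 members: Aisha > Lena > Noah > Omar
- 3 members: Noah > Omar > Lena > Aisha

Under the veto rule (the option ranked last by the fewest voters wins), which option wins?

Last-place votes: Noah 2, Aisha 3, Omar 4, Lena 5.
Noah is ranked last by the fewest voters, so Noah wins.

Noah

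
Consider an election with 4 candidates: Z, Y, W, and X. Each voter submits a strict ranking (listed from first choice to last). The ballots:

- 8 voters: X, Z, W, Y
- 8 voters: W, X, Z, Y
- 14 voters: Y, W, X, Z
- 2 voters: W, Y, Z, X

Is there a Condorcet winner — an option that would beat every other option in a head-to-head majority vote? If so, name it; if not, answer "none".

W vs Z: 24–8 for W.
W vs Y: 18–14 for W.
W vs X: 24–8 for W.
W beats every other option head-to-head.

W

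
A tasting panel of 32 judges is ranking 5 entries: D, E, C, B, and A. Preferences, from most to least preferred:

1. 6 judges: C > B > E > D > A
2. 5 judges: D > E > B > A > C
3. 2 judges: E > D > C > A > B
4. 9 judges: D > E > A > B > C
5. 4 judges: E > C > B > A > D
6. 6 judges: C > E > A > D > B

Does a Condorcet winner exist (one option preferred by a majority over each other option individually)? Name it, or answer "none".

E vs D: 18–14 for E.
E vs C: 20–12 for E.
E vs B: 26–6 for E.
E vs A: 32–0 for E.
E beats every other option head-to-head.

E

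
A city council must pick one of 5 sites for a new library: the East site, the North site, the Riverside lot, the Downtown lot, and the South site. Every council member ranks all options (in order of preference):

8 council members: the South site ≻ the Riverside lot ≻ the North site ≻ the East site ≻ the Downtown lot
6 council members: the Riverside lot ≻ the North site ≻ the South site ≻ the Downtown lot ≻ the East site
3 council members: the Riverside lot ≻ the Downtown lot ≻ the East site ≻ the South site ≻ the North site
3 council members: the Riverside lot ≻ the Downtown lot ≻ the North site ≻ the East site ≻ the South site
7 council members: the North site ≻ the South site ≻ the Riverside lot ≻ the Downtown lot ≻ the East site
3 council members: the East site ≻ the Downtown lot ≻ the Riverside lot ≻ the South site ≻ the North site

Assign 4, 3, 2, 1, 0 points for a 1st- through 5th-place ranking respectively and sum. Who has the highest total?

the East site: 8·1 + 6·0 + 3·2 + 3·1 + 7·0 + 3·4 = 29
the North site: 8·2 + 6·3 + 3·0 + 3·2 + 7·4 + 3·0 = 68
the Riverside lot: 8·3 + 6·4 + 3·4 + 3·4 + 7·2 + 3·2 = 92
the Downtown lot: 8·0 + 6·1 + 3·3 + 3·3 + 7·1 + 3·3 = 40
the South site: 8·4 + 6·2 + 3·1 + 3·0 + 7·3 + 3·1 = 71
the Riverside lot has the highest Borda score (92).

the Riverside lot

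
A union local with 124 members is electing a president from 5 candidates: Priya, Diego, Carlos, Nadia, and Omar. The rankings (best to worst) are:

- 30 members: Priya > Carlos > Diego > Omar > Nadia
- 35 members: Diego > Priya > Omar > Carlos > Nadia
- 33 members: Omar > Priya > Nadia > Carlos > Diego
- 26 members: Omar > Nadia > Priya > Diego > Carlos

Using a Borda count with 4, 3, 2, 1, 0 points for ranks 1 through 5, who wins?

Priya

Priya: 30·4 + 35·3 + 33·3 + 26·2 = 376
Diego: 30·2 + 35·4 + 33·0 + 26·1 = 226
Carlos: 30·3 + 35·1 + 33·1 + 26·0 = 158
Nadia: 30·0 + 35·0 + 33·2 + 26·3 = 144
Omar: 30·1 + 35·2 + 33·4 + 26·4 = 336
Priya has the highest Borda score (376).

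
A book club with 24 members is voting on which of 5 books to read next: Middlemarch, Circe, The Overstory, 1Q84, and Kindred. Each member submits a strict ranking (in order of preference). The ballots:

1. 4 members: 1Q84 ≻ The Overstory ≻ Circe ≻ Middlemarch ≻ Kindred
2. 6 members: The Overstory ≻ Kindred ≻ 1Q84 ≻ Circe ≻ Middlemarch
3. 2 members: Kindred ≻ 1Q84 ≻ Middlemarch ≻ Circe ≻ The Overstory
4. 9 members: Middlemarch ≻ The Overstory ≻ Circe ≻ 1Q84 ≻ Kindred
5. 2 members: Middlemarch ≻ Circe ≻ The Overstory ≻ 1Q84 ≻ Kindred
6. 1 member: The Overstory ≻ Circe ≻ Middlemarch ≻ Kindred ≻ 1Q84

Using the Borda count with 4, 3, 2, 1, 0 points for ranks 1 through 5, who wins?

Middlemarch: 4·1 + 6·0 + 2·2 + 9·4 + 2·4 + 1·2 = 54
Circe: 4·2 + 6·1 + 2·1 + 9·2 + 2·3 + 1·3 = 43
The Overstory: 4·3 + 6·4 + 2·0 + 9·3 + 2·2 + 1·4 = 71
1Q84: 4·4 + 6·2 + 2·3 + 9·1 + 2·1 + 1·0 = 45
Kindred: 4·0 + 6·3 + 2·4 + 9·0 + 2·0 + 1·1 = 27
The Overstory has the highest Borda score (71).

The Overstory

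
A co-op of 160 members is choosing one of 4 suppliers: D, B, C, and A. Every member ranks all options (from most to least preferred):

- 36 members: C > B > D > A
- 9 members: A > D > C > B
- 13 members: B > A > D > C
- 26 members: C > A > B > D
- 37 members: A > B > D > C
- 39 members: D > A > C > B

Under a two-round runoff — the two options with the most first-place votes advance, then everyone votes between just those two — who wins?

A

Round 1 first-place votes: D 39, B 13, C 62, A 46.
C and A advance.
Runoff: C is preferred to A by 62 voters; A by 98.
A wins the runoff.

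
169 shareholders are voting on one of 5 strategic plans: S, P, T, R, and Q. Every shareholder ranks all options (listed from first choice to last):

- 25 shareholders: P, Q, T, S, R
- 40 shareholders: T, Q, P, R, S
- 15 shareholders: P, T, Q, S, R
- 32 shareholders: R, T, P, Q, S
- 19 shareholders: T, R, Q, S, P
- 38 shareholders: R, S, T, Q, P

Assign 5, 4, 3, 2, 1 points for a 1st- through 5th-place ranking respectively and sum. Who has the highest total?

S: 25·2 + 40·1 + 15·2 + 32·1 + 19·2 + 38·4 = 342
P: 25·5 + 40·3 + 15·5 + 32·3 + 19·1 + 38·1 = 473
T: 25·3 + 40·5 + 15·4 + 32·4 + 19·5 + 38·3 = 672
R: 25·1 + 40·2 + 15·1 + 32·5 + 19·4 + 38·5 = 546
Q: 25·4 + 40·4 + 15·3 + 32·2 + 19·3 + 38·2 = 502
T has the highest Borda score (672).

T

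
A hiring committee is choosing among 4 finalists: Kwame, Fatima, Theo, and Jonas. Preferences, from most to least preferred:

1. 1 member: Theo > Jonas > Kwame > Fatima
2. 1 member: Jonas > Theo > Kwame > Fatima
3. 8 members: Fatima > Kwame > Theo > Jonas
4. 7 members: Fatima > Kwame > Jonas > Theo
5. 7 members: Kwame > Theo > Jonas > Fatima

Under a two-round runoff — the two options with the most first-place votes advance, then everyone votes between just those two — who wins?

Fatima

Round 1 first-place votes: Kwame 7, Fatima 15, Theo 1, Jonas 1.
Fatima and Kwame advance.
Runoff: Fatima is preferred to Kwame by 15 voters; Kwame by 9.
Fatima wins the runoff.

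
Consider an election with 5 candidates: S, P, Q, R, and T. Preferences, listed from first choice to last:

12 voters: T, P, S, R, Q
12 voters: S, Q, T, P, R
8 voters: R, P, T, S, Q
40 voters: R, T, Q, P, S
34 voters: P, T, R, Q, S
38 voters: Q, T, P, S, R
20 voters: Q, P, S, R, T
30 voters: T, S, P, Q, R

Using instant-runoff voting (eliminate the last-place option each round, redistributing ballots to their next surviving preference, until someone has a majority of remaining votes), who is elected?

Round 1: S 12, P 34, Q 58, R 48, T 42. Eliminate S.
Round 2: P 34, Q 70, R 48, T 42. Eliminate P.
Round 3: Q 70, R 48, T 76. Eliminate R.
Round 4: Q 70, T 124. T has a majority.

T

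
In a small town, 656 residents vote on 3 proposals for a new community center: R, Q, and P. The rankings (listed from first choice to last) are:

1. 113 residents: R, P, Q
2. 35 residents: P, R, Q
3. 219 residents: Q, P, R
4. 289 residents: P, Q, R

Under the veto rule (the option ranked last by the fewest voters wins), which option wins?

P

Last-place votes: R 508, Q 148, P 0.
P is ranked last by the fewest voters, so P wins.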